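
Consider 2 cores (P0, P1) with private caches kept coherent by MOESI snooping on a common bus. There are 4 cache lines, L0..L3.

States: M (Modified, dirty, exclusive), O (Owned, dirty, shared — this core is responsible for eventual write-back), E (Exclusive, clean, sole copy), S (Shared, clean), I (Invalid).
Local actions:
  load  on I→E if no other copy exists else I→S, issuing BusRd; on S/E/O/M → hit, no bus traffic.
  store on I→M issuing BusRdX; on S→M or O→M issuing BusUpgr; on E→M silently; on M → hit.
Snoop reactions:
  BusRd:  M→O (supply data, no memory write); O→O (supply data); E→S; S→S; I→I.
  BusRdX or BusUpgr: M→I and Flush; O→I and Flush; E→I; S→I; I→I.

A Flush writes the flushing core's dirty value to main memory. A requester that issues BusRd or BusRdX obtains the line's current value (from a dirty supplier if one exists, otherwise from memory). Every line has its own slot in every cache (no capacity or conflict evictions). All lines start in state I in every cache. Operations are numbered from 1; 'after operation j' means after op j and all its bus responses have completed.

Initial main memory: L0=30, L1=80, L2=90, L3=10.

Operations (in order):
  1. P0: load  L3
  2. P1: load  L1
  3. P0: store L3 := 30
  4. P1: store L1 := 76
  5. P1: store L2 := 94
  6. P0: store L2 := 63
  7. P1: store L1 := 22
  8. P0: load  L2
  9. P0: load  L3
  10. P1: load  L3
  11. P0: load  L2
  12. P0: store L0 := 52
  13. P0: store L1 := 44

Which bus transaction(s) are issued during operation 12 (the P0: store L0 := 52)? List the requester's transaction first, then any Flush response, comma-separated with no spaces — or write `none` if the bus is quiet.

step 1: P0: load  L3  ⟶  EI  (L3)  txn=BusRd  M[L3]=10
step 2: P1: load  L1  ⟶  IE  (L1)  txn=BusRd  M[L1]=80
step 3: P0: store L3 := 30  ⟶  MI  (L3)  txn=∅  M[L3]=10
step 4: P1: store L1 := 76  ⟶  IM  (L1)  txn=∅  M[L1]=80
step 5: P1: store L2 := 94  ⟶  IM  (L2)  txn=BusRdX  M[L2]=90
step 6: P0: store L2 := 63  ⟶  MI  (L2)  txn=BusRdX+Flush  M[L2]=94
step 7: P1: store L1 := 22  ⟶  IM  (L1)  txn=∅  M[L1]=80
step 8: P0: load  L2  ⟶  MI  (L2)  txn=∅  M[L2]=94
step 9: P0: load  L3  ⟶  MI  (L3)  txn=∅  M[L3]=10
step 10: P1: load  L3  ⟶  OS  (L3)  txn=BusRd  M[L3]=10
step 11: P0: load  L2  ⟶  MI  (L2)  txn=∅  M[L2]=94
step 12: P0: store L0 := 52  ⟶  MI  (L0)  txn=BusRdX  M[L0]=30
step 13: P0: store L1 := 44  ⟶  MI  (L1)  txn=BusRdX+Flush  M[L1]=22

bus = BusRdX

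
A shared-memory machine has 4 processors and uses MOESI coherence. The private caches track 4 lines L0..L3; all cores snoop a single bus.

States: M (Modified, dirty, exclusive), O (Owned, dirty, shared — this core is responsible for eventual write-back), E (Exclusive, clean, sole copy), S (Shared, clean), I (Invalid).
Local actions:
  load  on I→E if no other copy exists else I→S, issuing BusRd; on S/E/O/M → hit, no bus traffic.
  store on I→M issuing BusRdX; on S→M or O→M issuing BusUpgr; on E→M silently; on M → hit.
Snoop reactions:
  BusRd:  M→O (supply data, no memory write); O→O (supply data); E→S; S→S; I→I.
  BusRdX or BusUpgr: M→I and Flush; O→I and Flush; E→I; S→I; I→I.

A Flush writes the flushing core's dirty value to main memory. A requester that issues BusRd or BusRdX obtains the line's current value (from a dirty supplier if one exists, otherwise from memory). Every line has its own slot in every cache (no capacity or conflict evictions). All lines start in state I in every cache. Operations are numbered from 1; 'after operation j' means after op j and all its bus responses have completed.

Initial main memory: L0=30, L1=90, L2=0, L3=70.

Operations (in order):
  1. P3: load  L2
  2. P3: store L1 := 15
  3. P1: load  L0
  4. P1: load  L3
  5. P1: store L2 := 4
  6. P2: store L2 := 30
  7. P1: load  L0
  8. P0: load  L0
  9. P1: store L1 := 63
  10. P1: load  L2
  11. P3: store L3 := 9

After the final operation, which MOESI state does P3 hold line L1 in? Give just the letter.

state = I

1. P3: load  L2  bus=[BusRd]  L2: P0=I P1=I P2=I P3=E  mem[L2]=0
2. P3: store L1 := 15  bus=[BusRdX]  L1: P0=I P1=I P2=I P3=M  mem[L1]=90
3. P1: load  L0  bus=[BusRd]  L0: P0=I P1=E P2=I P3=I  mem[L0]=30
4. P1: load  L3  bus=[BusRd]  L3: P0=I P1=E P2=I P3=I  mem[L3]=70
5. P1: store L2 := 4  bus=[BusRdX]  L2: P0=I P1=M P2=I P3=I  mem[L2]=0
6. P2: store L2 := 30  bus=[BusRdX,Flush]  L2: P0=I P1=I P2=M P3=I  mem[L2]=4
7. P1: load  L0  bus=[-]  L0: P0=I P1=E P2=I P3=I  mem[L0]=30
8. P0: load  L0  bus=[BusRd]  L0: P0=S P1=S P2=I P3=I  mem[L0]=30
9. P1: store L1 := 63  bus=[BusRdX,Flush]  L1: P0=I P1=M P2=I P3=I  mem[L1]=15
10. P1: load  L2  bus=[BusRd]  L2: P0=I P1=S P2=O P3=I  mem[L2]=4
11. P3: store L3 := 9  bus=[BusRdX]  L3: P0=I P1=I P2=I P3=M  mem[L3]=70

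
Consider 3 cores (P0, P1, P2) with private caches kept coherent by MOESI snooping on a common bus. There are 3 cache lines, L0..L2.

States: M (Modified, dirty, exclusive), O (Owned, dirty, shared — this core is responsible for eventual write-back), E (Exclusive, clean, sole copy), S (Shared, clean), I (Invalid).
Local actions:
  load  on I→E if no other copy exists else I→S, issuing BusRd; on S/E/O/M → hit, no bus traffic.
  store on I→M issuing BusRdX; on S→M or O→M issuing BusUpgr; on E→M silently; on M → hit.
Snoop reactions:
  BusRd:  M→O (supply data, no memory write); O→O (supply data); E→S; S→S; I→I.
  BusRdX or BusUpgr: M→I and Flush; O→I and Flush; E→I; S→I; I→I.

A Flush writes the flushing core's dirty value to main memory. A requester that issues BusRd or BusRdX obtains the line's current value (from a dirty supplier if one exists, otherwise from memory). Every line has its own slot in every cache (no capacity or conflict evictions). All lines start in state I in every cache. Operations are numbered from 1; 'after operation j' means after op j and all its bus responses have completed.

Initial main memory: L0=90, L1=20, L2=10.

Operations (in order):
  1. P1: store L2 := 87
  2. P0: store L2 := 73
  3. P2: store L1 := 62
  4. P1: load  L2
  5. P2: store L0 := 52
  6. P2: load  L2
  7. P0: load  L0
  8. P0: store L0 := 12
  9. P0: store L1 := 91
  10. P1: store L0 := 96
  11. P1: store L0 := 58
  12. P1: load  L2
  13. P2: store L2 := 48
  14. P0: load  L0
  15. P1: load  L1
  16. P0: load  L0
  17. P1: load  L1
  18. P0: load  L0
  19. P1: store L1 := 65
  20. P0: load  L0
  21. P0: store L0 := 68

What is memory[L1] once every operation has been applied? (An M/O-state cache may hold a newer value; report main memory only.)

[1] P1: store L2 := 87 | P0:I, P1:M(87), P2:I | bus: BusRdX
[2] P0: store L2 := 73 | P0:M(73), P1:I, P2:I | bus: BusRdX,Flush
[3] P2: store L1 := 62 | P0:I, P1:I, P2:M(62) | bus: BusRdX
[4] P1: load  L2 | P0:O(73), P1:S(73), P2:I | bus: BusRd
[5] P2: store L0 := 52 | P0:I, P1:I, P2:M(52) | bus: BusRdX
[6] P2: load  L2 | P0:O(73), P1:S(73), P2:S(73) | bus: BusRd
[7] P0: load  L0 | P0:S(52), P1:I, P2:O(52) | bus: BusRd
[8] P0: store L0 := 12 | P0:M(12), P1:I, P2:I | bus: BusUpgr,Flush
[9] P0: store L1 := 91 | P0:M(91), P1:I, P2:I | bus: BusRdX,Flush
[10] P1: store L0 := 96 | P0:I, P1:M(96), P2:I | bus: BusRdX,Flush
[11] P1: store L0 := 58 | P0:I, P1:M(58), P2:I | bus: none
[12] P1: load  L2 | P0:O(73), P1:S(73), P2:S(73) | bus: none
[13] P2: store L2 := 48 | P0:I, P1:I, P2:M(48) | bus: BusUpgr,Flush
[14] P0: load  L0 | P0:S(58), P1:O(58), P2:I | bus: BusRd
[15] P1: load  L1 | P0:O(91), P1:S(91), P2:I | bus: BusRd
[16] P0: load  L0 | P0:S(58), P1:O(58), P2:I | bus: none
[17] P1: load  L1 | P0:O(91), P1:S(91), P2:I | bus: none
[18] P0: load  L0 | P0:S(58), P1:O(58), P2:I | bus: none
[19] P1: store L1 := 65 | P0:I, P1:M(65), P2:I | bus: BusUpgr,Flush
[20] P0: load  L0 | P0:S(58), P1:O(58), P2:I | bus: none
[21] P0: store L0 := 68 | P0:M(68), P1:I, P2:I | bus: BusUpgr,Flush

memory[L1] = 91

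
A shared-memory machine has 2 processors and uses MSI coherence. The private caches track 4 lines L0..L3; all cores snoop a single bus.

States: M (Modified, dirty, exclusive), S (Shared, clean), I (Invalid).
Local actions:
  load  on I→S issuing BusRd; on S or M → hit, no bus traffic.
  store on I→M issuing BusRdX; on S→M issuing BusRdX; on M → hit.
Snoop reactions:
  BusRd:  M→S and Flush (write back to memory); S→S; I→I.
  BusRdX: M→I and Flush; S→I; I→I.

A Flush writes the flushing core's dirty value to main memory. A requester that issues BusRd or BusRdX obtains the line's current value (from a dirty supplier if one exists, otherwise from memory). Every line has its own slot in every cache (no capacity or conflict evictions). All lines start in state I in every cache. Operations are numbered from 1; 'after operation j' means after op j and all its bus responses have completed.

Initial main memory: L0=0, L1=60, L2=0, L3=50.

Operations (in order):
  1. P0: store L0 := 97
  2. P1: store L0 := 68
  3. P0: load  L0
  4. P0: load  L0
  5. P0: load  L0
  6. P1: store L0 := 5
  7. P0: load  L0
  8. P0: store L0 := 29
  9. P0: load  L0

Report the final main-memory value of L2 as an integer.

[1] P0: store L0 := 97 | P0:M(97), P1:I | bus: BusRdX
[2] P1: store L0 := 68 | P0:I, P1:M(68) | bus: BusRdX,Flush
[3] P0: load  L0 | P0:S(68), P1:S(68) | bus: BusRd,Flush
[4] P0: load  L0 | P0:S(68), P1:S(68) | bus: none
[5] P0: load  L0 | P0:S(68), P1:S(68) | bus: none
[6] P1: store L0 := 5 | P0:I, P1:M(5) | bus: BusRdX
[7] P0: load  L0 | P0:S(5), P1:S(5) | bus: BusRd,Flush
[8] P0: store L0 := 29 | P0:M(29), P1:I | bus: BusRdX
[9] P0: load  L0 | P0:M(29), P1:I | bus: none

memory[L2] = 0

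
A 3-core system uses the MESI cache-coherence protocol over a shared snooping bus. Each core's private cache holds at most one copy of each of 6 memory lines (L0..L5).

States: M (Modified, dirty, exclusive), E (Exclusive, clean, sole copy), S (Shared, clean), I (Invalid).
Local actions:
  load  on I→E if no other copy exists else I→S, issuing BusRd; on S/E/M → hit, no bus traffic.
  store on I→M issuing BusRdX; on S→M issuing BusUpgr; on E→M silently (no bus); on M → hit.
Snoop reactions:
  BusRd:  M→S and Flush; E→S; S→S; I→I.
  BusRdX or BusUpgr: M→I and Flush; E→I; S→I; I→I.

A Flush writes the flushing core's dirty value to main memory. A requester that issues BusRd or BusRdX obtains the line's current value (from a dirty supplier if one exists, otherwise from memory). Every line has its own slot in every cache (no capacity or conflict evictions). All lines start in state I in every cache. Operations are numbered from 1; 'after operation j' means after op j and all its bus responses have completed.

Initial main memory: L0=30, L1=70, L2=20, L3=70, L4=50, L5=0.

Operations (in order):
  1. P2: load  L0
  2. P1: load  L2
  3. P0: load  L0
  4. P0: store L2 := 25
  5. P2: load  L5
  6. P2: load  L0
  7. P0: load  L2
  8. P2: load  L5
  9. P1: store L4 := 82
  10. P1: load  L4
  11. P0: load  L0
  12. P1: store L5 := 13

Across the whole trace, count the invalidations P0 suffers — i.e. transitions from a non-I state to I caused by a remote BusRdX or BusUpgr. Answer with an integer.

invalidations = 0

1. P2: load  L0  bus=[BusRd]  L0: P0=I P1=I P2=E  mem[L0]=30
2. P1: load  L2  bus=[BusRd]  L2: P0=I P1=E P2=I  mem[L2]=20
3. P0: load  L0  bus=[BusRd]  L0: P0=S P1=I P2=S  mem[L0]=30
4. P0: store L2 := 25  bus=[BusRdX]  L2: P0=M P1=I P2=I  mem[L2]=20
5. P2: load  L5  bus=[BusRd]  L5: P0=I P1=I P2=E  mem[L5]=0
6. P2: load  L0  bus=[-]  L0: P0=S P1=I P2=S  mem[L0]=30
7. P0: load  L2  bus=[-]  L2: P0=M P1=I P2=I  mem[L2]=20
8. P2: load  L5  bus=[-]  L5: P0=I P1=I P2=E  mem[L5]=0
9. P1: store L4 := 82  bus=[BusRdX]  L4: P0=I P1=M P2=I  mem[L4]=50
10. P1: load  L4  bus=[-]  L4: P0=I P1=M P2=I  mem[L4]=50
11. P0: load  L0  bus=[-]  L0: P0=S P1=I P2=S  mem[L0]=30
12. P1: store L5 := 13  bus=[BusRdX]  L5: P0=I P1=M P2=I  mem[L5]=0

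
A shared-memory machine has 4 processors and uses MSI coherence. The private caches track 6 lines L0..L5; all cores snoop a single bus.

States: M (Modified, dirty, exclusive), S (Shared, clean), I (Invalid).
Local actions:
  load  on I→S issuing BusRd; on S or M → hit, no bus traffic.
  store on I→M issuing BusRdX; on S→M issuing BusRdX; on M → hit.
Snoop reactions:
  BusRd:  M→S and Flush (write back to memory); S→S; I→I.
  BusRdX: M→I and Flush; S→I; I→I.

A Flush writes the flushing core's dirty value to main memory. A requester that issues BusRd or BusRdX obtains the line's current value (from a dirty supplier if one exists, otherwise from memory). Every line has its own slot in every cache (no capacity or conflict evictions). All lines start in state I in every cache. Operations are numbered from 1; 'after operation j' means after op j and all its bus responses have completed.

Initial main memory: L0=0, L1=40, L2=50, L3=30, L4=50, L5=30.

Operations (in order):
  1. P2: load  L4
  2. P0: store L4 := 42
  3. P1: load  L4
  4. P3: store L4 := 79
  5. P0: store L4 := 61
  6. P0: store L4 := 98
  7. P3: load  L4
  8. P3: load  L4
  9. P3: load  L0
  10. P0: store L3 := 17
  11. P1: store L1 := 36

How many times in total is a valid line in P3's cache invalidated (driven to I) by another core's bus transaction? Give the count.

[1] P2: load  L4 | P0:I, P1:I, P2:S(50), P3:I | bus: BusRd
[2] P0: store L4 := 42 | P0:M(42), P1:I, P2:I, P3:I | bus: BusRdX
[3] P1: load  L4 | P0:S(42), P1:S(42), P2:I, P3:I | bus: BusRd,Flush
[4] P3: store L4 := 79 | P0:I, P1:I, P2:I, P3:M(79) | bus: BusRdX
[5] P0: store L4 := 61 | P0:M(61), P1:I, P2:I, P3:I | bus: BusRdX,Flush
[6] P0: store L4 := 98 | P0:M(98), P1:I, P2:I, P3:I | bus: none
[7] P3: load  L4 | P0:S(98), P1:I, P2:I, P3:S(98) | bus: BusRd,Flush
[8] P3: load  L4 | P0:S(98), P1:I, P2:I, P3:S(98) | bus: none
[9] P3: load  L0 | P0:I, P1:I, P2:I, P3:S(0) | bus: BusRd
[10] P0: store L3 := 17 | P0:M(17), P1:I, P2:I, P3:I | bus: BusRdX
[11] P1: store L1 := 36 | P0:I, P1:M(36), P2:I, P3:I | bus: BusRdX

invalidations = 1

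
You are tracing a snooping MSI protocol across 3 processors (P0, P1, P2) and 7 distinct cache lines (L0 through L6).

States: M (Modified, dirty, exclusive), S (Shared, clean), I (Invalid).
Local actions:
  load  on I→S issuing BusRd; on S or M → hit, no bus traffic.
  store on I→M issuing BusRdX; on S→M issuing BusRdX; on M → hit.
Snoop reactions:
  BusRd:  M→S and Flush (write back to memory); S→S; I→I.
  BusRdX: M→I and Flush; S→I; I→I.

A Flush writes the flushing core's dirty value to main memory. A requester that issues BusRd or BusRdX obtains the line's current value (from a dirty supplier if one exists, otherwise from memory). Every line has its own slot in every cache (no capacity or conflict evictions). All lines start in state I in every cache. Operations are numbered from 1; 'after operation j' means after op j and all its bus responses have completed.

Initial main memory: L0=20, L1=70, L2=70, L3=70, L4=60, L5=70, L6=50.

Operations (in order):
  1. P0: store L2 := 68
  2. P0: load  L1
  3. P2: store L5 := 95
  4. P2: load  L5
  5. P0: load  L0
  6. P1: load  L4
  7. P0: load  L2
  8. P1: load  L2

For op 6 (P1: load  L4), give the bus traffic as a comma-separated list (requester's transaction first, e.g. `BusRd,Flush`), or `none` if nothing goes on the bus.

bus = BusRd

[1] P0: store L2 := 68 | P0:M(68), P1:I, P2:I | bus: BusRdX
[2] P0: load  L1 | P0:S(70), P1:I, P2:I | bus: BusRd
[3] P2: store L5 := 95 | P0:I, P1:I, P2:M(95) | bus: BusRdX
[4] P2: load  L5 | P0:I, P1:I, P2:M(95) | bus: none
[5] P0: load  L0 | P0:S(20), P1:I, P2:I | bus: BusRd
[6] P1: load  L4 | P0:I, P1:S(60), P2:I | bus: BusRd
[7] P0: load  L2 | P0:M(68), P1:I, P2:I | bus: none
[8] P1: load  L2 | P0:S(68), P1:S(68), P2:I | bus: BusRd,Flush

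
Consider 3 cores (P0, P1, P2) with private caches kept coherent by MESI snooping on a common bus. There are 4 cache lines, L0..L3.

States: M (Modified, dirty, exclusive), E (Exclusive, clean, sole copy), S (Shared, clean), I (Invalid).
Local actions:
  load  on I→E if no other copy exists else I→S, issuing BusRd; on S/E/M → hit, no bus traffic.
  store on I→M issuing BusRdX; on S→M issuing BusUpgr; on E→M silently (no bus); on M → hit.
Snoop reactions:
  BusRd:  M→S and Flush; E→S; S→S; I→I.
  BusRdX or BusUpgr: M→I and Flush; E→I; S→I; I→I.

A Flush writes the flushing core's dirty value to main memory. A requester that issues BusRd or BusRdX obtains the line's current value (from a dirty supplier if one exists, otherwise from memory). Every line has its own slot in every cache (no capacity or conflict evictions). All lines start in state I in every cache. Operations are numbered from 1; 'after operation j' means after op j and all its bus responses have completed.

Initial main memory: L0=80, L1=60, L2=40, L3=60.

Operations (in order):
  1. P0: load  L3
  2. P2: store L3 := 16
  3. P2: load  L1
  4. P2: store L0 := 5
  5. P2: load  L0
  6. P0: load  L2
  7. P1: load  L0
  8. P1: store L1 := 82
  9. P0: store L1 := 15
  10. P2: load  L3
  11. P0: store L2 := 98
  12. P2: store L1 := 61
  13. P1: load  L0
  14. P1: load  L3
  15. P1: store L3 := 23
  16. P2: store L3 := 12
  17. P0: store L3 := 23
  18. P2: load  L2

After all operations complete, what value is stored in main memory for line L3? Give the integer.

memory[L3] = 12

1. P0: load  L3  bus=[BusRd]  L3: P0=E P1=I P2=I  mem[L3]=60
2. P2: store L3 := 16  bus=[BusRdX]  L3: P0=I P1=I P2=M  mem[L3]=60
3. P2: load  L1  bus=[BusRd]  L1: P0=I P1=I P2=E  mem[L1]=60
4. P2: store L0 := 5  bus=[BusRdX]  L0: P0=I P1=I P2=M  mem[L0]=80
5. P2: load  L0  bus=[-]  L0: P0=I P1=I P2=M  mem[L0]=80
6. P0: load  L2  bus=[BusRd]  L2: P0=E P1=I P2=I  mem[L2]=40
7. P1: load  L0  bus=[BusRd,Flush]  L0: P0=I P1=S P2=S  mem[L0]=5
8. P1: store L1 := 82  bus=[BusRdX]  L1: P0=I P1=M P2=I  mem[L1]=60
9. P0: store L1 := 15  bus=[BusRdX,Flush]  L1: P0=M P1=I P2=I  mem[L1]=82
10. P2: load  L3  bus=[-]  L3: P0=I P1=I P2=M  mem[L3]=60
11. P0: store L2 := 98  bus=[-]  L2: P0=M P1=I P2=I  mem[L2]=40
12. P2: store L1 := 61  bus=[BusRdX,Flush]  L1: P0=I P1=I P2=M  mem[L1]=15
13. P1: load  L0  bus=[-]  L0: P0=I P1=S P2=S  mem[L0]=5
14. P1: load  L3  bus=[BusRd,Flush]  L3: P0=I P1=S P2=S  mem[L3]=16
15. P1: store L3 := 23  bus=[BusUpgr]  L3: P0=I P1=M P2=I  mem[L3]=16
16. P2: store L3 := 12  bus=[BusRdX,Flush]  L3: P0=I P1=I P2=M  mem[L3]=23
17. P0: store L3 := 23  bus=[BusRdX,Flush]  L3: P0=M P1=I P2=I  mem[L3]=12
18. P2: load  L2  bus=[BusRd,Flush]  L2: P0=S P1=I P2=S  mem[L2]=98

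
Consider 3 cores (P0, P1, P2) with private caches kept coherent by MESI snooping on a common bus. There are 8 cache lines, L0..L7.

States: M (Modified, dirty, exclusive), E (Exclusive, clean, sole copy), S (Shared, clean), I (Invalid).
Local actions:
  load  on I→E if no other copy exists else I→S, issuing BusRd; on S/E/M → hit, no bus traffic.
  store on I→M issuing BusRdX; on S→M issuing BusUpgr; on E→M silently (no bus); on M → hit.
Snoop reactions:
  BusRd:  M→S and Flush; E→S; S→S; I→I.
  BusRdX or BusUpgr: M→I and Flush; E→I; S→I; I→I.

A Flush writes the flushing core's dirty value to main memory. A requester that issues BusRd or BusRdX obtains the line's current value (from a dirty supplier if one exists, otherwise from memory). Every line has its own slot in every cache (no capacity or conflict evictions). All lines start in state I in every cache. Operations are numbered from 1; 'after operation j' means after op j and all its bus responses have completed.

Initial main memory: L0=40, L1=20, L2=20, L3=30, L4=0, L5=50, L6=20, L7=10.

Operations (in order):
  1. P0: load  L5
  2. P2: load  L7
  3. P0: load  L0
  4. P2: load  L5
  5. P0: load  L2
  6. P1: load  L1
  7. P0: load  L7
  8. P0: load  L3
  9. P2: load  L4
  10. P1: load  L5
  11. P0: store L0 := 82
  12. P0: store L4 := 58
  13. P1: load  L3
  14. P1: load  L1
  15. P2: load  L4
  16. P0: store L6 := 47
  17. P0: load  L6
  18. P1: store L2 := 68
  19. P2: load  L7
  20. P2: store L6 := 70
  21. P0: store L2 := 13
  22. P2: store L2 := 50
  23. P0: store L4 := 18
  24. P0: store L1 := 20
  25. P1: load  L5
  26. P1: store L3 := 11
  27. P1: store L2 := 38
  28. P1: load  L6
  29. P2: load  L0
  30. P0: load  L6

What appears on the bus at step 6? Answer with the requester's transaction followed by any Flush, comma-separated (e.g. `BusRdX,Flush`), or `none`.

[1] P0: load  L5 | P0:E(50), P1:I, P2:I | bus: BusRd
[2] P2: load  L7 | P0:I, P1:I, P2:E(10) | bus: BusRd
[3] P0: load  L0 | P0:E(40), P1:I, P2:I | bus: BusRd
[4] P2: load  L5 | P0:S(50), P1:I, P2:S(50) | bus: BusRd
[5] P0: load  L2 | P0:E(20), P1:I, P2:I | bus: BusRd
[6] P1: load  L1 | P0:I, P1:E(20), P2:I | bus: BusRd
[7] P0: load  L7 | P0:S(10), P1:I, P2:S(10) | bus: BusRd
[8] P0: load  L3 | P0:E(30), P1:I, P2:I | bus: BusRd
[9] P2: load  L4 | P0:I, P1:I, P2:E(0) | bus: BusRd
[10] P1: load  L5 | P0:S(50), P1:S(50), P2:S(50) | bus: BusRd
[11] P0: store L0 := 82 | P0:M(82), P1:I, P2:I | bus: none
[12] P0: store L4 := 58 | P0:M(58), P1:I, P2:I | bus: BusRdX
[13] P1: load  L3 | P0:S(30), P1:S(30), P2:I | bus: BusRd
[14] P1: load  L1 | P0:I, P1:E(20), P2:I | bus: none
[15] P2: load  L4 | P0:S(58), P1:I, P2:S(58) | bus: BusRd,Flush
[16] P0: store L6 := 47 | P0:M(47), P1:I, P2:I | bus: BusRdX
[17] P0: load  L6 | P0:M(47), P1:I, P2:I | bus: none
[18] P1: store L2 := 68 | P0:I, P1:M(68), P2:I | bus: BusRdX
[19] P2: load  L7 | P0:S(10), P1:I, P2:S(10) | bus: none
[20] P2: store L6 := 70 | P0:I, P1:I, P2:M(70) | bus: BusRdX,Flush
[21] P0: store L2 := 13 | P0:M(13), P1:I, P2:I | bus: BusRdX,Flush
[22] P2: store L2 := 50 | P0:I, P1:I, P2:M(50) | bus: BusRdX,Flush
[23] P0: store L4 := 18 | P0:M(18), P1:I, P2:I | bus: BusUpgr
[24] P0: store L1 := 20 | P0:M(20), P1:I, P2:I | bus: BusRdX
[25] P1: load  L5 | P0:S(50), P1:S(50), P2:S(50) | bus: none
[26] P1: store L3 := 11 | P0:I, P1:M(11), P2:I | bus: BusUpgr
[27] P1: store L2 := 38 | P0:I, P1:M(38), P2:I | bus: BusRdX,Flush
[28] P1: load  L6 | P0:I, P1:S(70), P2:S(70) | bus: BusRd,Flush
[29] P2: load  L0 | P0:S(82), P1:I, P2:S(82) | bus: BusRd,Flush
[30] P0: load  L6 | P0:S(70), P1:S(70), P2:S(70) | bus: BusRd

bus = BusRd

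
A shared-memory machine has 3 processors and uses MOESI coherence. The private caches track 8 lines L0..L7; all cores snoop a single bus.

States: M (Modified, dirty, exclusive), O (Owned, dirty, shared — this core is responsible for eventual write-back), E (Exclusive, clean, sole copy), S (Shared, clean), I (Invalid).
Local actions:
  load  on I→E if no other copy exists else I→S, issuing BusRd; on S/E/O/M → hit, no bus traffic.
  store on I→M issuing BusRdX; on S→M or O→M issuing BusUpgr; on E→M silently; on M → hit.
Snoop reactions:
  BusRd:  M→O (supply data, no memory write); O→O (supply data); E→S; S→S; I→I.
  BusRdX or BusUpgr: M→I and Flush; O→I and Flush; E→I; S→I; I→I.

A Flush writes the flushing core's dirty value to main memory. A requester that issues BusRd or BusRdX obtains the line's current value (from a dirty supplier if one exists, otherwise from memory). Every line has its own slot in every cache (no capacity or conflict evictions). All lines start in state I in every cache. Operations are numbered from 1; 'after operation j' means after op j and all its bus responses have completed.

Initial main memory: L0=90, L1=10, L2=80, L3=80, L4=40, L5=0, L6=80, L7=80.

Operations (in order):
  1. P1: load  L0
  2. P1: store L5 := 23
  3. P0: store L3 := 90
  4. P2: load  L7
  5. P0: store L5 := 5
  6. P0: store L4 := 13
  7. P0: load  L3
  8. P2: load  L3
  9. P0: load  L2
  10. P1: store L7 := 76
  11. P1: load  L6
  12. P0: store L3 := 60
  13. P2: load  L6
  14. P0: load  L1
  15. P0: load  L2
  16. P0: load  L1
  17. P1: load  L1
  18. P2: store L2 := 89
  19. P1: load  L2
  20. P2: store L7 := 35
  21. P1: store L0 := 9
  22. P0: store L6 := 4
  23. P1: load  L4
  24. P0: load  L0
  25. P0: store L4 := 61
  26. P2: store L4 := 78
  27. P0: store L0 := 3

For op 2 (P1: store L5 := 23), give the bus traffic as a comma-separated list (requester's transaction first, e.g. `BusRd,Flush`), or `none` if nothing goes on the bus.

bus = BusRdX

[1] P1: load  L0 | P0:I, P1:E(90), P2:I | bus: BusRd
[2] P1: store L5 := 23 | P0:I, P1:M(23), P2:I | bus: BusRdX
[3] P0: store L3 := 90 | P0:M(90), P1:I, P2:I | bus: BusRdX
[4] P2: load  L7 | P0:I, P1:I, P2:E(80) | bus: BusRd
[5] P0: store L5 := 5 | P0:M(5), P1:I, P2:I | bus: BusRdX,Flush
[6] P0: store L4 := 13 | P0:M(13), P1:I, P2:I | bus: BusRdX
[7] P0: load  L3 | P0:M(90), P1:I, P2:I | bus: none
[8] P2: load  L3 | P0:O(90), P1:I, P2:S(90) | bus: BusRd
[9] P0: load  L2 | P0:E(80), P1:I, P2:I | bus: BusRd
[10] P1: store L7 := 76 | P0:I, P1:M(76), P2:I | bus: BusRdX
[11] P1: load  L6 | P0:I, P1:E(80), P2:I | bus: BusRd
[12] P0: store L3 := 60 | P0:M(60), P1:I, P2:I | bus: BusUpgr
[13] P2: load  L6 | P0:I, P1:S(80), P2:S(80) | bus: BusRd
[14] P0: load  L1 | P0:E(10), P1:I, P2:I | bus: BusRd
[15] P0: load  L2 | P0:E(80), P1:I, P2:I | bus: none
[16] P0: load  L1 | P0:E(10), P1:I, P2:I | bus: none
[17] P1: load  L1 | P0:S(10), P1:S(10), P2:I | bus: BusRd
[18] P2: store L2 := 89 | P0:I, P1:I, P2:M(89) | bus: BusRdX
[19] P1: load  L2 | P0:I, P1:S(89), P2:O(89) | bus: BusRd
[20] P2: store L7 := 35 | P0:I, P1:I, P2:M(35) | bus: BusRdX,Flush
[21] P1: store L0 := 9 | P0:I, P1:M(9), P2:I | bus: none
[22] P0: store L6 := 4 | P0:M(4), P1:I, P2:I | bus: BusRdX
[23] P1: load  L4 | P0:O(13), P1:S(13), P2:I | bus: BusRd
[24] P0: load  L0 | P0:S(9), P1:O(9), P2:I | bus: BusRd
[25] P0: store L4 := 61 | P0:M(61), P1:I, P2:I | bus: BusUpgr
[26] P2: store L4 := 78 | P0:I, P1:I, P2:M(78) | bus: BusRdX,Flush
[27] P0: store L0 := 3 | P0:M(3), P1:I, P2:I | bus: BusUpgr,Flush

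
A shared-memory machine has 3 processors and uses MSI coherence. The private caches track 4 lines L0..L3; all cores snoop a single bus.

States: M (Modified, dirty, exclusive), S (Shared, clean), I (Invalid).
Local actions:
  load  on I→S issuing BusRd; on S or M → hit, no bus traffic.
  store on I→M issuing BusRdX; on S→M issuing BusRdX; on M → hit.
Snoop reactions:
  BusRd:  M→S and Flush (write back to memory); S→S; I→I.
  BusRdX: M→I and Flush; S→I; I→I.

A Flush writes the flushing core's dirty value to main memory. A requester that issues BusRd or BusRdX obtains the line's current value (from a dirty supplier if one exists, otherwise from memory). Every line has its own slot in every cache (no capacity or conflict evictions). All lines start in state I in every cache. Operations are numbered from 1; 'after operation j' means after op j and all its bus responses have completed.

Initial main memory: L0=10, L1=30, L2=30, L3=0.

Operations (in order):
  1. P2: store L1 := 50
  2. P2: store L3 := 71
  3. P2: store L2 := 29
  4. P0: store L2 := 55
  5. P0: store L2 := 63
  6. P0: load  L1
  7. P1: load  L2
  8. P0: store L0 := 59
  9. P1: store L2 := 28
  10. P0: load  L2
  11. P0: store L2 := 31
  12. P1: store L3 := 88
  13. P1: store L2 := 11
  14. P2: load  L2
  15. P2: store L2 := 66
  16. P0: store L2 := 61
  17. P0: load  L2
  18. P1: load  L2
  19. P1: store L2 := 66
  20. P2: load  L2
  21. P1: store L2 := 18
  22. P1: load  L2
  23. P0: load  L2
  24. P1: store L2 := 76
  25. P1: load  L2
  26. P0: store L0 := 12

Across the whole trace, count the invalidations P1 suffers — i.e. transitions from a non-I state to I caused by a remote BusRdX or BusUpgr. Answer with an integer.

invalidations = 2

[1] P2: store L1 := 50 | P0:I, P1:I, P2:M(50) | bus: BusRdX
[2] P2: store L3 := 71 | P0:I, P1:I, P2:M(71) | bus: BusRdX
[3] P2: store L2 := 29 | P0:I, P1:I, P2:M(29) | bus: BusRdX
[4] P0: store L2 := 55 | P0:M(55), P1:I, P2:I | bus: BusRdX,Flush
[5] P0: store L2 := 63 | P0:M(63), P1:I, P2:I | bus: none
[6] P0: load  L1 | P0:S(50), P1:I, P2:S(50) | bus: BusRd,Flush
[7] P1: load  L2 | P0:S(63), P1:S(63), P2:I | bus: BusRd,Flush
[8] P0: store L0 := 59 | P0:M(59), P1:I, P2:I | bus: BusRdX
[9] P1: store L2 := 28 | P0:I, P1:M(28), P2:I | bus: BusRdX
[10] P0: load  L2 | P0:S(28), P1:S(28), P2:I | bus: BusRd,Flush
[11] P0: store L2 := 31 | P0:M(31), P1:I, P2:I | bus: BusRdX
[12] P1: store L3 := 88 | P0:I, P1:M(88), P2:I | bus: BusRdX,Flush
[13] P1: store L2 := 11 | P0:I, P1:M(11), P2:I | bus: BusRdX,Flush
[14] P2: load  L2 | P0:I, P1:S(11), P2:S(11) | bus: BusRd,Flush
[15] P2: store L2 := 66 | P0:I, P1:I, P2:M(66) | bus: BusRdX
[16] P0: store L2 := 61 | P0:M(61), P1:I, P2:I | bus: BusRdX,Flush
[17] P0: load  L2 | P0:M(61), P1:I, P2:I | bus: none
[18] P1: load  L2 | P0:S(61), P1:S(61), P2:I | bus: BusRd,Flush
[19] P1: store L2 := 66 | P0:I, P1:M(66), P2:I | bus: BusRdX
[20] P2: load  L2 | P0:I, P1:S(66), P2:S(66) | bus: BusRd,Flush
[21] P1: store L2 := 18 | P0:I, P1:M(18), P2:I | bus: BusRdX
[22] P1: load  L2 | P0:I, P1:M(18), P2:I | bus: none
[23] P0: load  L2 | P0:S(18), P1:S(18), P2:I | bus: BusRd,Flush
[24] P1: store L2 := 76 | P0:I, P1:M(76), P2:I | bus: BusRdX
[25] P1: load  L2 | P0:I, P1:M(76), P2:I | bus: none
[26] P0: store L0 := 12 | P0:M(12), P1:I, P2:I | bus: none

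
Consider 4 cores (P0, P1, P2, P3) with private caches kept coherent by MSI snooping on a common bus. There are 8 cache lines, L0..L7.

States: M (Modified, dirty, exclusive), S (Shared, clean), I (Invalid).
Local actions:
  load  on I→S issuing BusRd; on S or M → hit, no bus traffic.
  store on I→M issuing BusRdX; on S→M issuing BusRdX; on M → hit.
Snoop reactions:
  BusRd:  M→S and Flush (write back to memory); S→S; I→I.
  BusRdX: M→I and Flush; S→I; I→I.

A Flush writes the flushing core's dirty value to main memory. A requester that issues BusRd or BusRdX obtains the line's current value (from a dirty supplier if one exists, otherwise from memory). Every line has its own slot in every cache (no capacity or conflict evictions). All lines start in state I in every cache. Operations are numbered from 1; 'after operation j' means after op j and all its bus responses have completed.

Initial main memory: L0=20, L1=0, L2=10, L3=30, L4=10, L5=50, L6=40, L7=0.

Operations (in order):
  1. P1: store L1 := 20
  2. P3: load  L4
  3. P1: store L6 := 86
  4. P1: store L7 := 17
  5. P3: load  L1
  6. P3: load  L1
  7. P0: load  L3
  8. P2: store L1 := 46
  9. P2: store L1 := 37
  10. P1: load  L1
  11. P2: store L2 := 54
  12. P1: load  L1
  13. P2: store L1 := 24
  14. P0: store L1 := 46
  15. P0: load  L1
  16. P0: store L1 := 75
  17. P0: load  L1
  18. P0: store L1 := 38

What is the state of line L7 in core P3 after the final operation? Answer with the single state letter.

state = I

[1] P1: store L1 := 20 | P0:I, P1:M(20), P2:I, P3:I | bus: BusRdX
[2] P3: load  L4 | P0:I, P1:I, P2:I, P3:S(10) | bus: BusRd
[3] P1: store L6 := 86 | P0:I, P1:M(86), P2:I, P3:I | bus: BusRdX
[4] P1: store L7 := 17 | P0:I, P1:M(17), P2:I, P3:I | bus: BusRdX
[5] P3: load  L1 | P0:I, P1:S(20), P2:I, P3:S(20) | bus: BusRd,Flush
[6] P3: load  L1 | P0:I, P1:S(20), P2:I, P3:S(20) | bus: none
[7] P0: load  L3 | P0:S(30), P1:I, P2:I, P3:I | bus: BusRd
[8] P2: store L1 := 46 | P0:I, P1:I, P2:M(46), P3:I | bus: BusRdX
[9] P2: store L1 := 37 | P0:I, P1:I, P2:M(37), P3:I | bus: none
[10] P1: load  L1 | P0:I, P1:S(37), P2:S(37), P3:I | bus: BusRd,Flush
[11] P2: store L2 := 54 | P0:I, P1:I, P2:M(54), P3:I | bus: BusRdX
[12] P1: load  L1 | P0:I, P1:S(37), P2:S(37), P3:I | bus: none
[13] P2: store L1 := 24 | P0:I, P1:I, P2:M(24), P3:I | bus: BusRdX
[14] P0: store L1 := 46 | P0:M(46), P1:I, P2:I, P3:I | bus: BusRdX,Flush
[15] P0: load  L1 | P0:M(46), P1:I, P2:I, P3:I | bus: none
[16] P0: store L1 := 75 | P0:M(75), P1:I, P2:I, P3:I | bus: none
[17] P0: load  L1 | P0:M(75), P1:I, P2:I, P3:I | bus: none
[18] P0: store L1 := 38 | P0:M(38), P1:I, P2:I, P3:I | bus: none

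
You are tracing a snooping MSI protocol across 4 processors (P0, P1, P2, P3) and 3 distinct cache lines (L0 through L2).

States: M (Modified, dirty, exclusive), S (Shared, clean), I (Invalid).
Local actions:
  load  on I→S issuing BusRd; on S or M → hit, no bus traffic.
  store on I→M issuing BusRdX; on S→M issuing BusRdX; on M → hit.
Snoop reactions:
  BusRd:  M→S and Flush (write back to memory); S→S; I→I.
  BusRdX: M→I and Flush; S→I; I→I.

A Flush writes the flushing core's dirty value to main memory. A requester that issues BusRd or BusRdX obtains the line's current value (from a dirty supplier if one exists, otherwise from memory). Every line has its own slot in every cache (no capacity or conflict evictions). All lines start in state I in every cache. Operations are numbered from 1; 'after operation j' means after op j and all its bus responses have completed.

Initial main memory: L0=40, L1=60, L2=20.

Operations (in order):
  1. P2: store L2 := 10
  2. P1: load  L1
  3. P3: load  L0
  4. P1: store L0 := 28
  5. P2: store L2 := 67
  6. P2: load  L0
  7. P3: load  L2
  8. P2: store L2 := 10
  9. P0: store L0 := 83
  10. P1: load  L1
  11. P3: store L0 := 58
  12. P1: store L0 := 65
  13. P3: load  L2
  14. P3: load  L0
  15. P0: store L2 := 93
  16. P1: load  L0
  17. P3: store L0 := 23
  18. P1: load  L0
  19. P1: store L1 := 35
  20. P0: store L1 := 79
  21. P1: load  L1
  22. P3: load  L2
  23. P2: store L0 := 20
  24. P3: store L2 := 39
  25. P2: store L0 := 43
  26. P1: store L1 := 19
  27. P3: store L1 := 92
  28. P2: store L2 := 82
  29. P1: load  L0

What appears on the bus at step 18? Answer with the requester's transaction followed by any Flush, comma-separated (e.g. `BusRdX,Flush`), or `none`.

bus = BusRd,Flush

1. P2: store L2 := 10  bus=[BusRdX]  L2: P0=I P1=I P2=M P3=I  mem[L2]=20
2. P1: load  L1  bus=[BusRd]  L1: P0=I P1=S P2=I P3=I  mem[L1]=60
3. P3: load  L0  bus=[BusRd]  L0: P0=I P1=I P2=I P3=S  mem[L0]=40
4. P1: store L0 := 28  bus=[BusRdX]  L0: P0=I P1=M P2=I P3=I  mem[L0]=40
5. P2: store L2 := 67  bus=[-]  L2: P0=I P1=I P2=M P3=I  mem[L2]=20
6. P2: load  L0  bus=[BusRd,Flush]  L0: P0=I P1=S P2=S P3=I  mem[L0]=28
7. P3: load  L2  bus=[BusRd,Flush]  L2: P0=I P1=I P2=S P3=S  mem[L2]=67
8. P2: store L2 := 10  bus=[BusRdX]  L2: P0=I P1=I P2=M P3=I  mem[L2]=67
9. P0: store L0 := 83  bus=[BusRdX]  L0: P0=M P1=I P2=I P3=I  mem[L0]=28
10. P1: load  L1  bus=[-]  L1: P0=I P1=S P2=I P3=I  mem[L1]=60
11. P3: store L0 := 58  bus=[BusRdX,Flush]  L0: P0=I P1=I P2=I P3=M  mem[L0]=83
12. P1: store L0 := 65  bus=[BusRdX,Flush]  L0: P0=I P1=M P2=I P3=I  mem[L0]=58
13. P3: load  L2  bus=[BusRd,Flush]  L2: P0=I P1=I P2=S P3=S  mem[L2]=10
14. P3: load  L0  bus=[BusRd,Flush]  L0: P0=I P1=S P2=I P3=S  mem[L0]=65
15. P0: store L2 := 93  bus=[BusRdX]  L2: P0=M P1=I P2=I P3=I  mem[L2]=10
16. P1: load  L0  bus=[-]  L0: P0=I P1=S P2=I P3=S  mem[L0]=65
17. P3: store L0 := 23  bus=[BusRdX]  L0: P0=I P1=I P2=I P3=M  mem[L0]=65
18. P1: load  L0  bus=[BusRd,Flush]  L0: P0=I P1=S P2=I P3=S  mem[L0]=23
19. P1: store L1 := 35  bus=[BusRdX]  L1: P0=I P1=M P2=I P3=I  mem[L1]=60
20. P0: store L1 := 79  bus=[BusRdX,Flush]  L1: P0=M P1=I P2=I P3=I  mem[L1]=35
21. P1: load  L1  bus=[BusRd,Flush]  L1: P0=S P1=S P2=I P3=I  mem[L1]=79
22. P3: load  L2  bus=[BusRd,Flush]  L2: P0=S P1=I P2=I P3=S  mem[L2]=93
23. P2: store L0 := 20  bus=[BusRdX]  L0: P0=I P1=I P2=M P3=I  mem[L0]=23
24. P3: store L2 := 39  bus=[BusRdX]  L2: P0=I P1=I P2=I P3=M  mem[L2]=93
25. P2: store L0 := 43  bus=[-]  L0: P0=I P1=I P2=M P3=I  mem[L0]=23
26. P1: store L1 := 19  bus=[BusRdX]  L1: P0=I P1=M P2=I P3=I  mem[L1]=79
27. P3: store L1 := 92  bus=[BusRdX,Flush]  L1: P0=I P1=I P2=I P3=M  mem[L1]=19
28. P2: store L2 := 82  bus=[BusRdX,Flush]  L2: P0=I P1=I P2=M P3=I  mem[L2]=39
29. P1: load  L0  bus=[BusRd,Flush]  L0: P0=I P1=S P2=S P3=I  mem[L0]=43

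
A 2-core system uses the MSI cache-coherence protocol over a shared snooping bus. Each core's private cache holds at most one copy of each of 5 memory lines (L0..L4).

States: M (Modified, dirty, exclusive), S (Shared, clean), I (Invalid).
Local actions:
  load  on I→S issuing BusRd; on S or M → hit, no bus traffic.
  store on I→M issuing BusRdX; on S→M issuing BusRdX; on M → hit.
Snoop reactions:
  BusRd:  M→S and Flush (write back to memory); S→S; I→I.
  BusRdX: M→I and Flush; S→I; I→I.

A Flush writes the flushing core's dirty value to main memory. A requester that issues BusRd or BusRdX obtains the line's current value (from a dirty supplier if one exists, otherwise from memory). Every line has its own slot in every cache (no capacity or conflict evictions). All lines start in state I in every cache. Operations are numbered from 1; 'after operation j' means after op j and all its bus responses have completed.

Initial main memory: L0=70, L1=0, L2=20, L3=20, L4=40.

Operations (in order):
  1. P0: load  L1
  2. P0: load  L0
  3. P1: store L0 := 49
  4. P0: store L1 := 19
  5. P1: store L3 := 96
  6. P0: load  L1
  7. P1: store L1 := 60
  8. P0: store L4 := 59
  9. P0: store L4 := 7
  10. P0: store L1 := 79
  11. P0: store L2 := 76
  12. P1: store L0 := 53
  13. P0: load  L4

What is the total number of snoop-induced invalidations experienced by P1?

1. P0: load  L1  bus=[BusRd]  L1: P0=S P1=I  mem[L1]=0
2. P0: load  L0  bus=[BusRd]  L0: P0=S P1=I  mem[L0]=70
3. P1: store L0 := 49  bus=[BusRdX]  L0: P0=I P1=M  mem[L0]=70
4. P0: store L1 := 19  bus=[BusRdX]  L1: P0=M P1=I  mem[L1]=0
5. P1: store L3 := 96  bus=[BusRdX]  L3: P0=I P1=M  mem[L3]=20
6. P0: load  L1  bus=[-]  L1: P0=M P1=I  mem[L1]=0
7. P1: store L1 := 60  bus=[BusRdX,Flush]  L1: P0=I P1=M  mem[L1]=19
8. P0: store L4 := 59  bus=[BusRdX]  L4: P0=M P1=I  mem[L4]=40
9. P0: store L4 := 7  bus=[-]  L4: P0=M P1=I  mem[L4]=40
10. P0: store L1 := 79  bus=[BusRdX,Flush]  L1: P0=M P1=I  mem[L1]=60
11. P0: store L2 := 76  bus=[BusRdX]  L2: P0=M P1=I  mem[L2]=20
12. P1: store L0 := 53  bus=[-]  L0: P0=I P1=M  mem[L0]=70
13. P0: load  L4  bus=[-]  L4: P0=M P1=I  mem[L4]=40

invalidations = 1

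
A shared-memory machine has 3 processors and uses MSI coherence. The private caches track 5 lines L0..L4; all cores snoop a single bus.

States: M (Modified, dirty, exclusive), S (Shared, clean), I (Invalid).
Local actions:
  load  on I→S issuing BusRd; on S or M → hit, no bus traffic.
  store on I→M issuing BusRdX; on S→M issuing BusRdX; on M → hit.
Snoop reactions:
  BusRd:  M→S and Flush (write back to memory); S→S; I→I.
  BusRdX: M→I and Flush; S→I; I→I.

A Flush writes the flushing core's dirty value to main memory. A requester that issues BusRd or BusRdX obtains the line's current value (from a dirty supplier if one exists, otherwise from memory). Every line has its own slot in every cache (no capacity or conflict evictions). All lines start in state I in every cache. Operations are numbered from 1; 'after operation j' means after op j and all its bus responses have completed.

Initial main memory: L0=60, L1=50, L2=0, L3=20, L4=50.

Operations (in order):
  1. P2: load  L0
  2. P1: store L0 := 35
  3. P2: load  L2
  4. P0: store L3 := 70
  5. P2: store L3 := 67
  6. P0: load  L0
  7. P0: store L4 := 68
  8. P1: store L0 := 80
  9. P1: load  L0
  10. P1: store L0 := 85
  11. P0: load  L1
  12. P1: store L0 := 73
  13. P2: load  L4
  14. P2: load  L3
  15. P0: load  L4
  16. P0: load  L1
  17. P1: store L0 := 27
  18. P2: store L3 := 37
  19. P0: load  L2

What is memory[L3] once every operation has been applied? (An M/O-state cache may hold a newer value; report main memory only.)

memory[L3] = 70

1. P2: load  L0  bus=[BusRd]  L0: P0=I P1=I P2=S  mem[L0]=60
2. P1: store L0 := 35  bus=[BusRdX]  L0: P0=I P1=M P2=I  mem[L0]=60
3. P2: load  L2  bus=[BusRd]  L2: P0=I P1=I P2=S  mem[L2]=0
4. P0: store L3 := 70  bus=[BusRdX]  L3: P0=M P1=I P2=I  mem[L3]=20
5. P2: store L3 := 67  bus=[BusRdX,Flush]  L3: P0=I P1=I P2=M  mem[L3]=70
6. P0: load  L0  bus=[BusRd,Flush]  L0: P0=S P1=S P2=I  mem[L0]=35
7. P0: store L4 := 68  bus=[BusRdX]  L4: P0=M P1=I P2=I  mem[L4]=50
8. P1: store L0 := 80  bus=[BusRdX]  L0: P0=I P1=M P2=I  mem[L0]=35
9. P1: load  L0  bus=[-]  L0: P0=I P1=M P2=I  mem[L0]=35
10. P1: store L0 := 85  bus=[-]  L0: P0=I P1=M P2=I  mem[L0]=35
11. P0: load  L1  bus=[BusRd]  L1: P0=S P1=I P2=I  mem[L1]=50
12. P1: store L0 := 73  bus=[-]  L0: P0=I P1=M P2=I  mem[L0]=35
13. P2: load  L4  bus=[BusRd,Flush]  L4: P0=S P1=I P2=S  mem[L4]=68
14. P2: load  L3  bus=[-]  L3: P0=I P1=I P2=M  mem[L3]=70
15. P0: load  L4  bus=[-]  L4: P0=S P1=I P2=S  mem[L4]=68
16. P0: load  L1  bus=[-]  L1: P0=S P1=I P2=I  mem[L1]=50
17. P1: store L0 := 27  bus=[-]  L0: P0=I P1=M P2=I  mem[L0]=35
18. P2: store L3 := 37  bus=[-]  L3: P0=I P1=I P2=M  mem[L3]=70
19. P0: load  L2  bus=[BusRd]  L2: P0=S P1=I P2=S  mem[L2]=0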